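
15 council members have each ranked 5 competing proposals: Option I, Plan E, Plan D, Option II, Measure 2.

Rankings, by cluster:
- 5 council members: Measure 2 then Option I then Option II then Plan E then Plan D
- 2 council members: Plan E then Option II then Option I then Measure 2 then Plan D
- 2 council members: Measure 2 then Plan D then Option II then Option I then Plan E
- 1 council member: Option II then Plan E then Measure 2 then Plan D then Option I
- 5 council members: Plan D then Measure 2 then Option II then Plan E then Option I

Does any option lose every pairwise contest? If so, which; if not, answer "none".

Option I

Pairwise majorities:
Option I–Plan E: Plan E 8–7.
Option I vs Plan D: Option I is ranked higher on 5+2 = 7 ballots, Plan D on 8. Plan D wins 8–7.
Option I–Option II: Option II 10–5.
Option I vs Measure 2: Measure 2 wins 13–2.
Plan E vs Plan D: Plan E wins 8–7.
Plan E vs Option II: Option II wins 13–2.
Plan E vs Measure 2: Plan E is ranked higher on 2+1 = 3 ballots, Measure 2 on 12. Measure 2 wins 12–3.
Plan D–Option II: Option II 8–7.
Plan D vs Measure 2: Measure 2, 10–5.
Option II vs Measure 2: Option II is ranked higher on 2+1 = 3 ballots, Measure 2 on 12. Measure 2 wins 12–3.
Option I loses to every other option — it is the Condorcet loser.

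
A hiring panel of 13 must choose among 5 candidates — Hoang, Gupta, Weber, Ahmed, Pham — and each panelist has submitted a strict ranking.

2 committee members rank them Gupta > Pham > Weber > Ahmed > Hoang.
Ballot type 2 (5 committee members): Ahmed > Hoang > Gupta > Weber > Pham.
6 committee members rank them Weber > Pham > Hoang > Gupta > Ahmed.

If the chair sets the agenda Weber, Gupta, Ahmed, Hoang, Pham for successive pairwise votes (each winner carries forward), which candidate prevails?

Round 1: Weber vs Gupta — 6–7, Gupta advances.
Round 2: Gupta vs Ahmed — 8–5, Gupta advances.
Round 3: Gupta vs Hoang — 2–11, Hoang advances.
Round 4: Hoang vs Pham — 5–8, Pham advances.
The agenda winner is Pham.

Pham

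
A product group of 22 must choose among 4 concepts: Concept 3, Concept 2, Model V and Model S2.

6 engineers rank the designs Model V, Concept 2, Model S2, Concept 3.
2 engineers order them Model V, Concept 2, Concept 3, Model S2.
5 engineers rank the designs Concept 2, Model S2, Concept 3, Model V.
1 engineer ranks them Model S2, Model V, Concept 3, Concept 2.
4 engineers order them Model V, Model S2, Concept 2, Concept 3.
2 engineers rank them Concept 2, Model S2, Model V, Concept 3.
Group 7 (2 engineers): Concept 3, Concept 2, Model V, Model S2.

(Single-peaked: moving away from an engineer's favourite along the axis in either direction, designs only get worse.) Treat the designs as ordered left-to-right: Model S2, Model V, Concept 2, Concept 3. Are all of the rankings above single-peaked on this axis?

no

Axis positions: Model S2=1, Model V=2, Concept 2=3, Concept 3=4.
Group 1 (peak Model V at position 2): ranking walks positions 2-3-1-4, expanding outward from the peak — single-peaked.
Group 2 (peak Model V at position 2): ranking walks positions 2-3-4-1, expanding outward from the peak — single-peaked.
Group 3: ranking walks positions 3-1-4-2; Model S2 is ranked above Model V even though Model V lies between Model S2 and the peak Concept 2 on the axis — preferences dip and rise again. Not single-peaked.
Group 4: ranking walks positions 1-2-4-3; Concept 3 is ranked above Concept 2 even though Concept 2 lies between Concept 3 and the peak Model S2 on the axis — preferences dip and rise again. Not single-peaked.
Group 5 (peak Model V at position 2): ranking walks positions 2-1-3-4, expanding outward from the peak — single-peaked.
Group 6: ranking walks positions 3-1-2-4; Model S2 is ranked above Model V even though Model V lies between Model S2 and the peak Concept 2 on the axis — preferences dip and rise again. Not single-peaked.
Group 7 (peak Concept 3 at position 4): ranking walks positions 4-3-2-1, expanding outward from the peak — single-peaked.
Group 3 violates single-peakedness, so the profile is not single-peaked on this axis.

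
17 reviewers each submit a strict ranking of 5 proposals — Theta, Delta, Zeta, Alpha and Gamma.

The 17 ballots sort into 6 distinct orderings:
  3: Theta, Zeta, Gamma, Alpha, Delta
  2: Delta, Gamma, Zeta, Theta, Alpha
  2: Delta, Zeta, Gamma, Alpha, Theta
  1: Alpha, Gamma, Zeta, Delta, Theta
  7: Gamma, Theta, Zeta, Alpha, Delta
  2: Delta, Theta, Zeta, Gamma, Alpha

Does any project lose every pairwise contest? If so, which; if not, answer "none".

Delta

Head-to-head results (17 reviewers):
Theta vs Delta: 3+7 = 10 for Theta, 7 for Delta — Theta by 10–7.
Theta vs Zeta: Theta preferred on 3+7+2 = 12 ballots; Theta wins 12–5.
Theta–Alpha: Theta 14–3.
Theta vs Gamma: Gamma wins 12–5.
Delta vs Zeta: Delta preferred on 2+2+2 = 6 ballots; Zeta wins 11–6.
Delta vs Alpha: Alpha wins 11–6.
Delta vs Gamma: Gamma, 11–6.
Zeta vs Alpha: 3+2+2+7+2 = 16 for Zeta, 1 for Alpha — Zeta by 16–1.
Zeta vs Gamma: Gamma wins 10–7.
Alpha vs Gamma: Gamma wins 16–1.
Delta loses to every other project — it is the Condorcet loser.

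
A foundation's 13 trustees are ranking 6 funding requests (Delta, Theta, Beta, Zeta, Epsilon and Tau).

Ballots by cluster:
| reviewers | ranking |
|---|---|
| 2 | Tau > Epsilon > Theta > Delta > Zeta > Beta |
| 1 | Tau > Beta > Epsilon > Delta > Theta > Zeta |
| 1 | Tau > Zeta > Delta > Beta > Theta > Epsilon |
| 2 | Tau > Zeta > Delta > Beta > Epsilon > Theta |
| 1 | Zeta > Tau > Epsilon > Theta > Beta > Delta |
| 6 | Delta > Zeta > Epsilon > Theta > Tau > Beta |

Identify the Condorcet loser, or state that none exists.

Pairwise majorities:
Delta vs Theta: Delta preferred on 1+1+2+6 = 10 ballots; Delta wins 10–3.
Delta vs Beta: Delta wins 11–2.
Delta–Zeta: Delta 9–4.
Delta–Epsilon: Delta 9–4.
Delta vs Tau: Tau, 7–6.
Theta vs Beta: Theta wins 9–4.
Theta vs Zeta: Theta preferred on 2+1 = 3 ballots; Zeta wins 10–3.
Theta vs Epsilon: 1 to 12, Epsilon.
Theta vs Tau: Tau wins 7–6.
Beta vs Zeta: 1 for Beta, 12 for Zeta — Zeta by 12–1.
Beta vs Epsilon: Epsilon wins 9–4.
Beta vs Tau: 0 to 13, Tau.
Zeta–Epsilon: Zeta 10–3.
Zeta–Tau: Zeta 7–6.
Epsilon vs Tau: 6 to 7, Tau.
Beta is beaten in every head-to-head and is the Condorcet loser.

Beta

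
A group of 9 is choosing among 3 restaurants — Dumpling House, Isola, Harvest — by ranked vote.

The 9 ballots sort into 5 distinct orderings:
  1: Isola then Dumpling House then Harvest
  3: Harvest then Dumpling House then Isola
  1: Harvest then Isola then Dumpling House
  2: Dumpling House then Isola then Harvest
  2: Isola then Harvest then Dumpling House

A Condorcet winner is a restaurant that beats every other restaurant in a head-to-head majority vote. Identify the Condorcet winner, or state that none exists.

Head-to-head results (9 friends):
Dumpling House vs Isola: 3+2 = 5 for Dumpling House, 4 for Isola — Dumpling House by 5–4.
Dumpling House vs Harvest: 3 to 6, Harvest.
Isola vs Harvest: Isola wins 5–4.
No restaurant is unbeaten: Dumpling House loses to Harvest; Isola loses to Dumpling House; Harvest loses to Isola. In particular Dumpling House beats Isola beats Harvest beats Dumpling House is a majority cycle — no Condorcet winner exists.

none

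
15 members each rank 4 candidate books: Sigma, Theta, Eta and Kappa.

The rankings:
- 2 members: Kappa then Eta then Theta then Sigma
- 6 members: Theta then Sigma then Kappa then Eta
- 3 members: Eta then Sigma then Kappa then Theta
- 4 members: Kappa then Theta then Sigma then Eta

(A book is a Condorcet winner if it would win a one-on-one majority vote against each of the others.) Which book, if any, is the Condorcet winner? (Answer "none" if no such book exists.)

none

Head-to-head results (15 members):
Sigma–Theta: Theta 12–3.
Sigma–Eta: Sigma 10–5.
Sigma–Kappa: Sigma 9–6.
Theta vs Eta: Theta wins 10–5.
Theta vs Kappa: Kappa wins 9–6.
Eta vs Kappa: Kappa, 12–3.
Each book drops at least one matchup (Sigma loses to Theta; Theta loses to Kappa; Eta loses to Sigma; Kappa loses to Sigma); the cycle Sigma → Kappa → Theta → Sigma rules out a Condorcet winner.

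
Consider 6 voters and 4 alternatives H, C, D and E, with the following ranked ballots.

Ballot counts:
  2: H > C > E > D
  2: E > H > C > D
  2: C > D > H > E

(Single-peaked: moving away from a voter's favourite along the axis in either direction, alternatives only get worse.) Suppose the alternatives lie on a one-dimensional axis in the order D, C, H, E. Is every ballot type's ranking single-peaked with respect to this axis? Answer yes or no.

Axis positions: D=1, C=2, H=3, E=4.
Ballot type 1 (peak H at position 3): ranking walks positions 3-2-4-1, expanding outward from the peak — single-peaked.
Ballot type 2 (peak E at position 4): ranking walks positions 4-3-2-1, expanding outward from the peak — single-peaked.
Ballot type 3 (peak C at position 2): ranking walks positions 2-1-3-4, expanding outward from the peak — single-peaked.
Every ranking is single-peaked on this axis.

yes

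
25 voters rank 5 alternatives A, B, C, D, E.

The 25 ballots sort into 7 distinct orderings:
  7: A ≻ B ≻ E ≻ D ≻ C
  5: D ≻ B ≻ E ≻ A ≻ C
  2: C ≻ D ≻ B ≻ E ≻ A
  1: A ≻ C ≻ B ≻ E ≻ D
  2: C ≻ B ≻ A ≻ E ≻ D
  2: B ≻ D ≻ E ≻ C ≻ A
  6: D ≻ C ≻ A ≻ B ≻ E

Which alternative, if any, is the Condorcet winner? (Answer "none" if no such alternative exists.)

D

Check each pair by majority over 25 ballots:
A vs B: 14 to 11, A.
A vs C: A, 13–12.
A vs D: A is ranked higher on 7+1+2 = 10 ballots, D on 15. D wins 15–10.
A vs E: 16 to 9, A.
B vs C: 7+5+2 = 14 for B, 11 for C — B by 14–11.
B vs D: 12 to 13, D.
B vs E: B wins 25–0.
C vs D: C is ranked higher on 2+1+2 = 5 ballots, D on 20. D wins 20–5.
C vs E: E, 14–11.
D vs E: D is ranked higher on 5+2+2+6 = 15 ballots, E on 10. D wins 15–10.
Only D has no losses; D is the Condorcet winner.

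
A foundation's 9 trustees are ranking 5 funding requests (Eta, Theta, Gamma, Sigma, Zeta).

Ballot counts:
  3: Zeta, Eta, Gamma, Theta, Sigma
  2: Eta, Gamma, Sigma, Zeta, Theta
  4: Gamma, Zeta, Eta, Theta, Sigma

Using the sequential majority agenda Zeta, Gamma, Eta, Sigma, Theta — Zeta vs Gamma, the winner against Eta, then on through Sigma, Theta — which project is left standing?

Round 1: Zeta vs Gamma — 3–6, Gamma advances.
Round 2: Gamma vs Eta — 4–5, Eta advances.
Round 3: Eta vs Sigma — 9–0, Eta advances.
Round 4: Eta vs Theta — 9–0, Eta advances.
Eta survives the agenda.

Eta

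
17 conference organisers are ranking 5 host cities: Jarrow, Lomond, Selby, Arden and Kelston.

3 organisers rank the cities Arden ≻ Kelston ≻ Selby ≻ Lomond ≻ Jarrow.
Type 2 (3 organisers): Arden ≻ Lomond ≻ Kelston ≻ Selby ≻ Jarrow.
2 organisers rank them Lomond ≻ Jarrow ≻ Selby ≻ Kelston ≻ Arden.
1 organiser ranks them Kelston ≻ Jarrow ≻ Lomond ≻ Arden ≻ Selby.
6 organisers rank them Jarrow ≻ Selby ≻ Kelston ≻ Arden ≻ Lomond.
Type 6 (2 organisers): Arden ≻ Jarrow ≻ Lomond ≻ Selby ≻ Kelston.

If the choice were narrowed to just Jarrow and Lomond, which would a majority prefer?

Ballots ranking Jarrow above Lomond: 1 + 6 + 2 = 9.
Ballots ranking Lomond above Jarrow: 17 − 9 = 8.
Jarrow wins the head-to-head 9–8.

Jarrow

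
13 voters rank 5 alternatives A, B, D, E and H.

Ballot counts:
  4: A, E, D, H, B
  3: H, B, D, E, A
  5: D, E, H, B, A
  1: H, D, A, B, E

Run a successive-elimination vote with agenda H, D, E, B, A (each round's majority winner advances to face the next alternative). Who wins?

D

Round 1: H vs D — 4–9, D advances.
Round 2: D vs E — 9–4, D advances.
Round 3: D vs B — 10–3, D advances.
Round 4: D vs A — 9–4, D advances.
D survives the agenda.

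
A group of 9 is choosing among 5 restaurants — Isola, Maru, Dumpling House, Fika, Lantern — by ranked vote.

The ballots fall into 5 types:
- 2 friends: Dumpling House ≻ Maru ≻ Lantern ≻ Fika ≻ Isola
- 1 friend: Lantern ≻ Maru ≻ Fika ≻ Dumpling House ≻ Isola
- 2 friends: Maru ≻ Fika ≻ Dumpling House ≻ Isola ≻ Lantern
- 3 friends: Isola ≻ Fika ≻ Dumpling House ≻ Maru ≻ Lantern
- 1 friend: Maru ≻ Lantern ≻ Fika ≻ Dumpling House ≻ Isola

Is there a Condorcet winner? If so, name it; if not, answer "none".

Check each pair by majority over 9 ballots:
Isola vs Maru: Isola preferred on 3 ballots; Maru wins 6–3.
Isola–Dumpling House: Dumpling House 6–3.
Isola vs Fika: Isola preferred on 3 ballots; Fika wins 6–3.
Isola vs Lantern: Isola, 5–4.
Maru–Dumpling House: Dumpling House 5–4.
Maru–Fika: Maru 6–3.
Maru vs Lantern: 8 to 1, Maru.
Dumpling House vs Fika: 2 for Dumpling House, 7 for Fika — Fika by 7–2.
Dumpling House vs Lantern: Dumpling House preferred on 2+2+3 = 7 ballots; Dumpling House wins 7–2.
Fika–Lantern: Fika 5–4.
No restaurant is unbeaten: Isola loses to Maru; Maru loses to Dumpling House; Dumpling House loses to Fika; Fika loses to Maru; Lantern loses to Isola. In particular Maru > Fika > Dumpling House > Maru is a majority cycle — no Condorcet winner exists.

none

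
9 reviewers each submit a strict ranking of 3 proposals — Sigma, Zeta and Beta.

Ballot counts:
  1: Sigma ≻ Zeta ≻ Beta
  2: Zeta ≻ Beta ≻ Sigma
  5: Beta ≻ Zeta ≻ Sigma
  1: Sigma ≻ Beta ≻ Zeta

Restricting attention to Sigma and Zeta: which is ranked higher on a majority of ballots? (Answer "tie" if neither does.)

Ballots ranking Sigma above Zeta: 1 + 1 = 2.
Ballots ranking Zeta above Sigma: 9 − 2 = 7.
Zeta wins the head-to-head 7–2.

Zeta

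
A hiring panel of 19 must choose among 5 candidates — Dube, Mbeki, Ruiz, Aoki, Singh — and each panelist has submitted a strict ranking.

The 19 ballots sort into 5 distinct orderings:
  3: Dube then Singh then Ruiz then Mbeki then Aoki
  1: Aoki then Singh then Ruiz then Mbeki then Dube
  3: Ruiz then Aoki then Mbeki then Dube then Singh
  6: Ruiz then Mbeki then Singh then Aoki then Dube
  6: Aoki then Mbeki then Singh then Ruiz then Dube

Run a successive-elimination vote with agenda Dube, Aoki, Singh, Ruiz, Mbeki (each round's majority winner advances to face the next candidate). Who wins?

Round 1: Dube vs Aoki — 3–16, Aoki advances.
Round 2: Aoki vs Singh — 10–9, Aoki advances.
Round 3: Aoki vs Ruiz — 7–12, Ruiz advances.
Round 4: Ruiz vs Mbeki — 13–6, Ruiz advances.
Ruiz survives the agenda.

Ruiz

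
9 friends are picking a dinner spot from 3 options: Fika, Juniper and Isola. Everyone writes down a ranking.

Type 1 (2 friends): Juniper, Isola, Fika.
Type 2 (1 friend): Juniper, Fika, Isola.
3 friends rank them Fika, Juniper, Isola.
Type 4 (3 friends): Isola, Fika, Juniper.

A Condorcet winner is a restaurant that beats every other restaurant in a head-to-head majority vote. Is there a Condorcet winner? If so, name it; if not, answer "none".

none

Pairwise majorities:
Fika–Juniper: Fika 6–3.
Fika vs Isola: Isola wins 5–4.
Juniper vs Isola: Juniper wins 6–3.
Every restaurant loses at least once (Fika loses to Isola; Juniper loses to Fika; Isola loses to Juniper). The majority relation contains the cycle Fika → Juniper → Isola → Fika, so there is no Condorcet winner.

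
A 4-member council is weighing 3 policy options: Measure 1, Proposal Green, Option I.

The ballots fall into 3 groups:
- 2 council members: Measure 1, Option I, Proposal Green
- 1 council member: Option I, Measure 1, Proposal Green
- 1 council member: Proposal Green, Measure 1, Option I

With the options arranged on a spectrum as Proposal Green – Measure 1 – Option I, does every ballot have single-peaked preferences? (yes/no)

Axis positions: Proposal Green=1, Measure 1=2, Option I=3.
Group 1 (peak Measure 1 at position 2): ranking walks positions 2-3-1, expanding outward from the peak — single-peaked.
Group 2 (peak Option I at position 3): ranking walks positions 3-2-1, expanding outward from the peak — single-peaked.
Group 3 (peak Proposal Green at position 1): ranking walks positions 1-2-3, expanding outward from the peak — single-peaked.
Every ranking is single-peaked on this axis.

yes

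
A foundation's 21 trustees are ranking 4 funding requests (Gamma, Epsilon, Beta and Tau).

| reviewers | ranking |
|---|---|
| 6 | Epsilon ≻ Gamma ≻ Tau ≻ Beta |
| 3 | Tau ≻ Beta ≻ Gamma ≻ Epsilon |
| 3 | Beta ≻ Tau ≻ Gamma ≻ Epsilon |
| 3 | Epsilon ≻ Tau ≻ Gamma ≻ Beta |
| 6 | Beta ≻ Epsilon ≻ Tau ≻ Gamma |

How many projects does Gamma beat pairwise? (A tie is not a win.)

Gamma against each rival (21 reviewers):
Gamma vs Epsilon: 3+3 = 6 for Gamma, 15 for Epsilon — Epsilon by 15–6.
Gamma–Beta: Beta 12–9.
Gamma vs Tau: Tau, 15–6.
Gamma beats no one; loses to Epsilon, Beta, Tau — 0 pairwise wins.

0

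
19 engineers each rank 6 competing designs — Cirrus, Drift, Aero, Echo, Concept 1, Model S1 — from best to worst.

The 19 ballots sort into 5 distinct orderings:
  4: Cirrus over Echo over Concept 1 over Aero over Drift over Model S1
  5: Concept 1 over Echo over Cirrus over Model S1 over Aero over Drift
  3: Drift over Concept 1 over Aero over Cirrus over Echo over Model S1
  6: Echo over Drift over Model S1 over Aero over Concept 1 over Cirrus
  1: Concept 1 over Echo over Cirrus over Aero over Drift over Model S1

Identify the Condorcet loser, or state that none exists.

none

Head-to-head results (19 engineers):
Cirrus vs Drift: Cirrus wins 10–9.
Cirrus vs Aero: Cirrus wins 10–9.
Cirrus–Echo: Echo 12–7.
Cirrus vs Concept 1: Cirrus is ranked higher on 4 ballots, Concept 1 on 15. Concept 1 wins 15–4.
Cirrus vs Model S1: Cirrus is ranked higher on 4+5+3+1 = 13 ballots, Model S1 on 6. Cirrus wins 13–6.
Drift vs Aero: 3+6 = 9 for Drift, 10 for Aero — Aero by 10–9.
Drift vs Echo: 3 to 16, Echo.
Drift–Concept 1: Concept 1 10–9.
Drift vs Model S1: Drift is ranked higher on 4+3+6+1 = 14 ballots, Model S1 on 5. Drift wins 14–5.
Aero vs Echo: 3 for Aero, 16 for Echo — Echo by 16–3.
Aero vs Concept 1: Aero preferred on 6 ballots; Concept 1 wins 13–6.
Aero vs Model S1: 4+3+1 = 8 for Aero, 11 for Model S1 — Model S1 by 11–8.
Echo vs Concept 1: Echo, 10–9.
Echo vs Model S1: 19 to 0, Echo.
Concept 1 vs Model S1: Concept 1 wins 13–6.
Every design wins at least one matchup (Cirrus beats Drift; Drift beats Model S1; Aero beats Drift; Echo beats Cirrus; Concept 1 beats Cirrus; Model S1 beats Aero), so there is no Condorcet loser.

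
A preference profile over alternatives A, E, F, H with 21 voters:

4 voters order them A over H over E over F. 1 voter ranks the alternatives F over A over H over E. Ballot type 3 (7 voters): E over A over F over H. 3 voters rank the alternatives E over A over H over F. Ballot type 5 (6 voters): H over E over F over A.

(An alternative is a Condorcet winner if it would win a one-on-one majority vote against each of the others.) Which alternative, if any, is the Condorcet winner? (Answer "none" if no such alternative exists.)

none

Check each pair by majority over 21 ballots:
A–E: E 16–5.
A vs F: A wins 14–7.
A vs H: A wins 15–6.
E vs F: E, 20–1.
E vs H: H, 11–10.
F vs H: H, 13–8.
Each alternative drops at least one matchup (A loses to E; E loses to H; F loses to A; H loses to A); the cycle A beats H beats E beats A rules out a Condorcet winner.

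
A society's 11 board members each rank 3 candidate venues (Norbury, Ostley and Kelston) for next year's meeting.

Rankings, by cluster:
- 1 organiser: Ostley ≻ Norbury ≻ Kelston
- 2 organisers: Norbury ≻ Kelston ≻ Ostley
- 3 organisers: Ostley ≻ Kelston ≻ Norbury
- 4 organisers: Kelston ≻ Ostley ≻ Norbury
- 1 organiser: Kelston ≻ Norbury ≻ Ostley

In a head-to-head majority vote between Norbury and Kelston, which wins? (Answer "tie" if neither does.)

Ballots ranking Norbury above Kelston: 1 + 2 = 3.
Ballots ranking Kelston above Norbury: 11 − 3 = 8.
Kelston wins the head-to-head 8–3.

Kelston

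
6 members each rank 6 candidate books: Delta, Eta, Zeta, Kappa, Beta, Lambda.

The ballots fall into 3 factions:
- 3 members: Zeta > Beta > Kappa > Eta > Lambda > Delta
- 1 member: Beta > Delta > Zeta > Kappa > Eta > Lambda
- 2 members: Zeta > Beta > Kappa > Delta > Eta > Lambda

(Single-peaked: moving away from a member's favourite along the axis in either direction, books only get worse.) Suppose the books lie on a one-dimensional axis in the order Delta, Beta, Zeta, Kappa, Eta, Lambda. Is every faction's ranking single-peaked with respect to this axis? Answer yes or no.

yes

Axis positions: Delta=1, Beta=2, Zeta=3, Kappa=4, Eta=5, Lambda=6.
Faction 1 (peak Zeta at position 3): ranking walks positions 3-2-4-5-6-1, expanding outward from the peak — single-peaked.
Faction 2 (peak Beta at position 2): ranking walks positions 2-1-3-4-5-6, expanding outward from the peak — single-peaked.
Faction 3 (peak Zeta at position 3): ranking walks positions 3-2-4-1-5-6, expanding outward from the peak — single-peaked.
Every ranking is single-peaked on this axis.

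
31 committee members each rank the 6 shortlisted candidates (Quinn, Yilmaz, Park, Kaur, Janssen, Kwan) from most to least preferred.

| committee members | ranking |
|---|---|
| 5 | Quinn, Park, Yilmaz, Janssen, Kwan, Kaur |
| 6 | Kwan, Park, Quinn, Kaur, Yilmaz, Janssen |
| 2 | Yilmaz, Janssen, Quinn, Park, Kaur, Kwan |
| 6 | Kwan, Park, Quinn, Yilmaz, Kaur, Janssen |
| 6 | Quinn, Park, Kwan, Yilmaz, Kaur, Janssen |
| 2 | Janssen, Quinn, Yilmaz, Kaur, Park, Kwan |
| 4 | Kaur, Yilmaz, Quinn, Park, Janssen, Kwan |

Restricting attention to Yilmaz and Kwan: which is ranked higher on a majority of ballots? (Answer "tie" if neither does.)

Kwan

Ballots ranking Yilmaz above Kwan: 5 + 2 + 2 + 4 = 13.
Ballots ranking Kwan above Yilmaz: 31 − 13 = 18.
Kwan wins the head-to-head 18–13.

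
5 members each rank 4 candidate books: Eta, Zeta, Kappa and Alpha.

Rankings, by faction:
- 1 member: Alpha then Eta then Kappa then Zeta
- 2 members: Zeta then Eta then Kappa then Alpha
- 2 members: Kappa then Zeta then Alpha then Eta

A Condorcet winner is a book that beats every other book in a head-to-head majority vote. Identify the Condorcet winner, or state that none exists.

none

Check each pair by majority over 5 ballots:
Eta vs Zeta: 1 to 4, Zeta.
Eta vs Kappa: 1+2 = 3 for Eta, 2 for Kappa — Eta by 3–2.
Eta vs Alpha: 2 for Eta, 3 for Alpha — Alpha by 3–2.
Zeta vs Kappa: Zeta is ranked higher on 2 ballots, Kappa on 3. Kappa wins 3–2.
Zeta vs Alpha: Zeta is ranked higher on 2+2 = 4 ballots, Alpha on 1. Zeta wins 4–1.
Kappa vs Alpha: 4 to 1, Kappa.
No book is unbeaten: Eta loses to Zeta; Zeta loses to Kappa; Kappa loses to Eta; Alpha loses to Zeta. In particular Eta → Kappa → Zeta → Eta is a majority cycle — no Condorcet winner exists.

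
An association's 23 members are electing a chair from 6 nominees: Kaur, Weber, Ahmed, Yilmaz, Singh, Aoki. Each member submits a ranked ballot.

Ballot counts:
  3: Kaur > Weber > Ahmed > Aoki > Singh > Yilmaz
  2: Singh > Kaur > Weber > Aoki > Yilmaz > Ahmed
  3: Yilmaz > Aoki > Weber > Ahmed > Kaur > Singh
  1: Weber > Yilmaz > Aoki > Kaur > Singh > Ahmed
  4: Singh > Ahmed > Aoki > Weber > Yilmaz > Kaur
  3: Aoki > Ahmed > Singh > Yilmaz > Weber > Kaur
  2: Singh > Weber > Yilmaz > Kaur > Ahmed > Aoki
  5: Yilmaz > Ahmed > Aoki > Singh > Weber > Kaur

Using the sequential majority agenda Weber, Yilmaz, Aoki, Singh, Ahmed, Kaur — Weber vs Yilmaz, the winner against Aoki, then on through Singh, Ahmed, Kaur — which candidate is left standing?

Ahmed

Round 1: Weber vs Yilmaz — 12–11, Weber advances.
Round 2: Weber vs Aoki — 8–15, Aoki advances.
Round 3: Aoki vs Singh — 15–8, Aoki advances.
Round 4: Aoki vs Ahmed — 9–14, Ahmed advances.
Round 5: Ahmed vs Kaur — 15–8, Ahmed advances.
The agenda winner is Ahmed.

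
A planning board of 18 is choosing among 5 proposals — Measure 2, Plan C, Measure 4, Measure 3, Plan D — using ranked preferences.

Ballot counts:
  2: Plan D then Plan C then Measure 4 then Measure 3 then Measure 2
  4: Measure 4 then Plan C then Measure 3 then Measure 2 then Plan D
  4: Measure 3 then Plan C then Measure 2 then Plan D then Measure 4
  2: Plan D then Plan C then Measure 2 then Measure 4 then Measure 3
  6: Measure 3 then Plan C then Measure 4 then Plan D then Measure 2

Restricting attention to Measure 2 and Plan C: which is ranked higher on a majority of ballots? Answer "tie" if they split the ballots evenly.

No ballot ranks Measure 2 above Plan C: 0.
Ballots ranking Plan C above Measure 2: 18 − 0 = 18.
Plan C wins the head-to-head 18–0.

Plan C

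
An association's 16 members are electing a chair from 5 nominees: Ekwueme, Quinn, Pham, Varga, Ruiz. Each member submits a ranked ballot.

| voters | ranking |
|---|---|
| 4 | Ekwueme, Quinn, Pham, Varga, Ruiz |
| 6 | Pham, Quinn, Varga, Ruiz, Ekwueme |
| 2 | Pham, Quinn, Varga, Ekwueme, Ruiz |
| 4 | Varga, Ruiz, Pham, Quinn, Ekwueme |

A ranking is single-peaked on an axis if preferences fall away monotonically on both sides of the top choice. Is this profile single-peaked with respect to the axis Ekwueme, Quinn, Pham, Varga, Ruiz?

Axis positions: Ekwueme=1, Quinn=2, Pham=3, Varga=4, Ruiz=5.
Ballot type 1 (peak Ekwueme at position 1): ranking walks positions 1-2-3-4-5, expanding outward from the peak — single-peaked.
Ballot type 2 (peak Pham at position 3): ranking walks positions 3-2-4-5-1, expanding outward from the peak — single-peaked.
Ballot type 3 (peak Pham at position 3): ranking walks positions 3-2-4-1-5, expanding outward from the peak — single-peaked.
Ballot type 4 (peak Varga at position 4): ranking walks positions 4-5-3-2-1, expanding outward from the peak — single-peaked.
Every ranking is single-peaked on this axis.

yes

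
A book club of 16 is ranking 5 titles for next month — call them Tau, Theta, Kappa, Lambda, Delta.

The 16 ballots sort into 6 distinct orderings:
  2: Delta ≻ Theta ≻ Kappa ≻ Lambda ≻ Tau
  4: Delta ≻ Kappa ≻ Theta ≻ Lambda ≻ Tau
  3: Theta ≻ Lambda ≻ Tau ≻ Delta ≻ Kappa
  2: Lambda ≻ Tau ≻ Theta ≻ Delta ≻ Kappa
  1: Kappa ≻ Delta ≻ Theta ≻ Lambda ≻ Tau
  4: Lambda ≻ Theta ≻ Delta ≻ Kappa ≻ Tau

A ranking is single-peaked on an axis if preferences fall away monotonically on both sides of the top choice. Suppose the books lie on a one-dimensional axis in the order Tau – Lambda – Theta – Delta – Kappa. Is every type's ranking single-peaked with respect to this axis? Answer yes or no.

Axis positions: Tau=1, Lambda=2, Theta=3, Delta=4, Kappa=5.
Type 1 (peak Delta at position 4): ranking walks positions 4-3-5-2-1, expanding outward from the peak — single-peaked.
Type 2 (peak Delta at position 4): ranking walks positions 4-5-3-2-1, expanding outward from the peak — single-peaked.
Type 3 (peak Theta at position 3): ranking walks positions 3-2-1-4-5, expanding outward from the peak — single-peaked.
Type 4 (peak Lambda at position 2): ranking walks positions 2-1-3-4-5, expanding outward from the peak — single-peaked.
Type 5 (peak Kappa at position 5): ranking walks positions 5-4-3-2-1, expanding outward from the peak — single-peaked.
Type 6 (peak Lambda at position 2): ranking walks positions 2-3-4-5-1, expanding outward from the peak — single-peaked.
Every ranking is single-peaked on this axis.

yes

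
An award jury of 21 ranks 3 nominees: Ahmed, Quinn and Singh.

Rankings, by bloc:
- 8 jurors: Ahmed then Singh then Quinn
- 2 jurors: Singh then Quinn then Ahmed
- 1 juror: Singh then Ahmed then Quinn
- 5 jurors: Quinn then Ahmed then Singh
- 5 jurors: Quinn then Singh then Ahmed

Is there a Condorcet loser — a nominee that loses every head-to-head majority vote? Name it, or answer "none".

Head-to-head results (21 jurors):
Ahmed vs Quinn: 9 to 12, Quinn.
Ahmed vs Singh: 13 to 8, Ahmed.
Quinn vs Singh: Quinn preferred on 5+5 = 10 ballots; Singh wins 11–10.
Every nominee wins at least one matchup (Ahmed beats Singh; Quinn beats Ahmed; Singh beats Quinn), so there is no Condorcet loser.

none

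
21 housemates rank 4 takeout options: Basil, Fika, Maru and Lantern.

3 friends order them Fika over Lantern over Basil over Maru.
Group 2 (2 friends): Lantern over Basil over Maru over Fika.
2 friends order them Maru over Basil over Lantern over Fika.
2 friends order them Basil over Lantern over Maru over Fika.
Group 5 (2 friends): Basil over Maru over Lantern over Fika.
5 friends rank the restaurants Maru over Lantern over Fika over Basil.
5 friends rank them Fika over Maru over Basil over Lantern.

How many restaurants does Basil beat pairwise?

1

Basil against each rival (21 friends):
Basil vs Fika: Basil is ranked higher on 2+2+2+2 = 8 ballots, Fika on 13. Fika wins 13–8.
Basil vs Maru: Maru, 12–9.
Basil vs Lantern: Basil wins 11–10.
Basil beats Lantern; loses to Fika, Maru — 1 pairwise win.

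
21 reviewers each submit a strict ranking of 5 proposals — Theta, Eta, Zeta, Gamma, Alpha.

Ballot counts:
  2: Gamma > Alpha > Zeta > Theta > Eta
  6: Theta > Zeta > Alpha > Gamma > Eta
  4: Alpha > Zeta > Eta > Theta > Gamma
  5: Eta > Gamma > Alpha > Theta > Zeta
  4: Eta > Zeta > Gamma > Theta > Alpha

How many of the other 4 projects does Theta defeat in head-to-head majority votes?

Theta against each rival (21 reviewers):
Theta–Eta: Eta 13–8.
Theta vs Zeta: Theta, 11–10.
Theta vs Gamma: Gamma wins 11–10.
Theta vs Alpha: Theta preferred on 6+4 = 10 ballots; Alpha wins 11–10.
Theta beats Zeta; loses to Eta, Gamma, Alpha — 1 pairwise win.

1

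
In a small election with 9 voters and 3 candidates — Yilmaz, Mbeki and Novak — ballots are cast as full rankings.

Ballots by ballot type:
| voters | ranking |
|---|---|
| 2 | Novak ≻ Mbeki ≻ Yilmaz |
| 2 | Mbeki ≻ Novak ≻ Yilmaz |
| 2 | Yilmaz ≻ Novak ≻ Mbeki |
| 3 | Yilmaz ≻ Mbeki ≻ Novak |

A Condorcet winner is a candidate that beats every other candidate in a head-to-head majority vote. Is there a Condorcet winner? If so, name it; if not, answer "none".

Check each pair by majority over 9 ballots:
Yilmaz vs Mbeki: Yilmaz, 5–4.
Yilmaz–Novak: Yilmaz 5–4.
Mbeki–Novak: Mbeki 5–4.
Yilmaz beats each of Mbeki, Novak — Yilmaz is the Condorcet winner.

Yilmaz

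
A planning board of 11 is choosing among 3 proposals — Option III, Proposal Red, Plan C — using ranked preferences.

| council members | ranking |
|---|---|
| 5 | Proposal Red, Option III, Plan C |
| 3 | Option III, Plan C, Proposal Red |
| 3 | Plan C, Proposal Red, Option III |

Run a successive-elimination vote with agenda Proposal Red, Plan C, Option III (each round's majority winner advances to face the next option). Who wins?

Option III

Round 1: Proposal Red vs Plan C — 5–6, Plan C advances.
Round 2: Plan C vs Option III — 3–8, Option III advances.
The agenda winner is Option III.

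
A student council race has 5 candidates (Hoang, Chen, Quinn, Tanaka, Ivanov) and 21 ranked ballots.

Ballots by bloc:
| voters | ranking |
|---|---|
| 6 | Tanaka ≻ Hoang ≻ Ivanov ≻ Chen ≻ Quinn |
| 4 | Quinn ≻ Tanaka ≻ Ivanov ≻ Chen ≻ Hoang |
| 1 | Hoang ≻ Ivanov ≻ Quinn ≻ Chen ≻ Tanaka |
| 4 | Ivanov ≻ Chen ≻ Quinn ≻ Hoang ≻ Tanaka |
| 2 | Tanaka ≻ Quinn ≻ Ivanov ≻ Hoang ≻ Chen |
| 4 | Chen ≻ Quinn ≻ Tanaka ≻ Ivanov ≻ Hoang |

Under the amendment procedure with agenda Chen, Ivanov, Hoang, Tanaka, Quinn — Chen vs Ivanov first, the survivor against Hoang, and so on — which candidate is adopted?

Round 1: Chen vs Ivanov — 4–17, Ivanov advances.
Round 2: Ivanov vs Hoang — 14–7, Ivanov advances.
Round 3: Ivanov vs Tanaka — 5–16, Tanaka advances.
Round 4: Tanaka vs Quinn — 8–13, Quinn advances.
Quinn survives the agenda.

Quinn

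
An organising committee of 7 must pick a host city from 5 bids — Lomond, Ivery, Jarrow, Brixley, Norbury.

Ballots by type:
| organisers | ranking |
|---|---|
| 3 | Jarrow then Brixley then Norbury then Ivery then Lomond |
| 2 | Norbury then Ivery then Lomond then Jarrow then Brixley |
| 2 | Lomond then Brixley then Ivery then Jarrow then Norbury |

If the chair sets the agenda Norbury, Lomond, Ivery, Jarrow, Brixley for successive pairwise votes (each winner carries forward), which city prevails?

Round 1: Norbury vs Lomond — 5–2, Norbury advances.
Round 2: Norbury vs Ivery — 5–2, Norbury advances.
Round 3: Norbury vs Jarrow — 2–5, Jarrow advances.
Round 4: Jarrow vs Brixley — 5–2, Jarrow advances.
Jarrow survives the agenda.

Jarrow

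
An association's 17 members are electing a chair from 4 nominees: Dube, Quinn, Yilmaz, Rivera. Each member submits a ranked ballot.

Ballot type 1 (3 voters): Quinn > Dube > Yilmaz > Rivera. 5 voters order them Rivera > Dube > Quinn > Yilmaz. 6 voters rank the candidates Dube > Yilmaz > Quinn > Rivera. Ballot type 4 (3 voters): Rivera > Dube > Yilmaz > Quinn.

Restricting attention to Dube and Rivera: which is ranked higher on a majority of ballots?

Ballots ranking Dube above Rivera: 3 + 6 = 9.
Ballots ranking Rivera above Dube: 17 − 9 = 8.
Dube wins the head-to-head 9–8.

Dube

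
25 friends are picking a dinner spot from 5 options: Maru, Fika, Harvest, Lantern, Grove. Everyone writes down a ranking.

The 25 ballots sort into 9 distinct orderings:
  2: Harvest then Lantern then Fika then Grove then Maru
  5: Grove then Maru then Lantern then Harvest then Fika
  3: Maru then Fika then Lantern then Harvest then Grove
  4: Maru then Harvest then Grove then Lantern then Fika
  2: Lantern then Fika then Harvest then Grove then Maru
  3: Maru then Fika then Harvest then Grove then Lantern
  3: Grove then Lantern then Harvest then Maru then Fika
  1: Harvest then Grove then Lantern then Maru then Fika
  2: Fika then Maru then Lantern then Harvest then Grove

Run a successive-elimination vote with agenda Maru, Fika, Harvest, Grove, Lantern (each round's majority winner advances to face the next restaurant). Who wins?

Round 1: Maru vs Fika — 19–6, Maru advances.
Round 2: Maru vs Harvest — 17–8, Maru advances.
Round 3: Maru vs Grove — 12–13, Grove advances.
Round 4: Grove vs Lantern — 16–9, Grove advances.
The agenda winner is Grove.

Grove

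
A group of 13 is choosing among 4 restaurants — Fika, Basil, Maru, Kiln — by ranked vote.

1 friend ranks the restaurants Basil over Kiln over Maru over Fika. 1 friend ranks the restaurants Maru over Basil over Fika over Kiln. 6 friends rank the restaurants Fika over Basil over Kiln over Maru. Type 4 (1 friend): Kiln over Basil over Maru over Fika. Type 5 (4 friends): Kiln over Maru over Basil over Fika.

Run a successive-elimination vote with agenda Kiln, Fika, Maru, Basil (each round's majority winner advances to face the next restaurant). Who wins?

Basil

Round 1: Kiln vs Fika — 6–7, Fika advances.
Round 2: Fika vs Maru — 6–7, Maru advances.
Round 3: Maru vs Basil — 5–8, Basil advances.
The agenda winner is Basil.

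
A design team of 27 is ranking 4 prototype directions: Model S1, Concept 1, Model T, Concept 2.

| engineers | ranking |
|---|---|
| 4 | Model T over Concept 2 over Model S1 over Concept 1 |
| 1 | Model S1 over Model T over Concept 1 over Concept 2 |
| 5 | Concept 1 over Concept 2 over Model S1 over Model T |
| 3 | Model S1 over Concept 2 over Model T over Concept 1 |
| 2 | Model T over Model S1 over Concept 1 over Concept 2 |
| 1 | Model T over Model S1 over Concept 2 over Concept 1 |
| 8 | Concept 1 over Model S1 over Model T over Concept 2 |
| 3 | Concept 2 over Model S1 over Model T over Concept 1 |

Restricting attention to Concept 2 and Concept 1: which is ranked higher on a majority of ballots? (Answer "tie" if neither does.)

Ballots ranking Concept 2 above Concept 1: 4 + 3 + 1 + 3 = 11.
Ballots ranking Concept 1 above Concept 2: 27 − 11 = 16.
Concept 1 wins the head-to-head 16–11.

Concept 1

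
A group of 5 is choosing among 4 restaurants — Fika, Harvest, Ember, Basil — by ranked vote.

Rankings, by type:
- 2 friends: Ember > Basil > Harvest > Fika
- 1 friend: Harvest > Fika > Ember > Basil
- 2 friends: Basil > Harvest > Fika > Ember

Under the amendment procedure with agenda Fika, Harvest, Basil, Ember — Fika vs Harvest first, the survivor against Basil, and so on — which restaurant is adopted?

Round 1: Fika vs Harvest — 0–5, Harvest advances.
Round 2: Harvest vs Basil — 1–4, Basil advances.
Round 3: Basil vs Ember — 2–3, Ember advances.
The agenda winner is Ember.

Ember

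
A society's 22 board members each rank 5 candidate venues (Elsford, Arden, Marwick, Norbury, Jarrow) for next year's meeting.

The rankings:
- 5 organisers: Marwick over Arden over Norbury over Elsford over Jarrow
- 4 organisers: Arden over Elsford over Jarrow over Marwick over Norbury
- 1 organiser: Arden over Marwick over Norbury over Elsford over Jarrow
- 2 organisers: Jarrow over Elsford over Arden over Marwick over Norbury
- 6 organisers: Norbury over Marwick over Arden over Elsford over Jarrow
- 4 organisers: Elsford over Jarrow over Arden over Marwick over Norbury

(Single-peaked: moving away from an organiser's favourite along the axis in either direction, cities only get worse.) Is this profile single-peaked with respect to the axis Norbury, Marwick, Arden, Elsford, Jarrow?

yes

Axis positions: Norbury=1, Marwick=2, Arden=3, Elsford=4, Jarrow=5.
Ballot type 1 (peak Marwick at position 2): ranking walks positions 2-3-1-4-5, expanding outward from the peak — single-peaked.
Ballot type 2 (peak Arden at position 3): ranking walks positions 3-4-5-2-1, expanding outward from the peak — single-peaked.
Ballot type 3 (peak Arden at position 3): ranking walks positions 3-2-1-4-5, expanding outward from the peak — single-peaked.
Ballot type 4 (peak Jarrow at position 5): ranking walks positions 5-4-3-2-1, expanding outward from the peak — single-peaked.
Ballot type 5 (peak Norbury at position 1): ranking walks positions 1-2-3-4-5, expanding outward from the peak — single-peaked.
Ballot type 6 (peak Elsford at position 4): ranking walks positions 4-5-3-2-1, expanding outward from the peak — single-peaked.
Every ranking is single-peaked on this axis.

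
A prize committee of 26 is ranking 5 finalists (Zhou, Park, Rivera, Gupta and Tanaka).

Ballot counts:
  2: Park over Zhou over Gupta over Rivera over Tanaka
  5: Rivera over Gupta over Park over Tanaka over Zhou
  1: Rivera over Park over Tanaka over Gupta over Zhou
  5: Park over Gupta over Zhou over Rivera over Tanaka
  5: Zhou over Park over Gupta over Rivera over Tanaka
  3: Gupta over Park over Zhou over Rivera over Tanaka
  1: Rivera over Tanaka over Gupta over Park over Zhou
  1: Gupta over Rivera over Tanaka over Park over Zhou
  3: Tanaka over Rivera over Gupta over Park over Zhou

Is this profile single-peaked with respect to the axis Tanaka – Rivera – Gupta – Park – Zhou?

no

Axis positions: Tanaka=1, Rivera=2, Gupta=3, Park=4, Zhou=5.
Bloc 1 (peak Park at position 4): ranking walks positions 4-5-3-2-1, expanding outward from the peak — single-peaked.
Bloc 2 (peak Rivera at position 2): ranking walks positions 2-3-4-1-5, expanding outward from the peak — single-peaked.
Bloc 3: ranking walks positions 2-4-1-3-5; Park is ranked above Gupta even though Gupta lies between Park and the peak Rivera on the axis — preferences dip and rise again. Not single-peaked.
Bloc 4 (peak Park at position 4): ranking walks positions 4-3-5-2-1, expanding outward from the peak — single-peaked.
Bloc 5 (peak Zhou at position 5): ranking walks positions 5-4-3-2-1, expanding outward from the peak — single-peaked.
Bloc 6 (peak Gupta at position 3): ranking walks positions 3-4-5-2-1, expanding outward from the peak — single-peaked.
Bloc 7 (peak Rivera at position 2): ranking walks positions 2-1-3-4-5, expanding outward from the peak — single-peaked.
Bloc 8 (peak Gupta at position 3): ranking walks positions 3-2-1-4-5, expanding outward from the peak — single-peaked.
Bloc 9 (peak Tanaka at position 1): ranking walks positions 1-2-3-4-5, expanding outward from the peak — single-peaked.
Bloc 3 violates single-peakedness, so the profile is not single-peaked on this axis.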